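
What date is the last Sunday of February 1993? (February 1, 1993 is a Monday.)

February 1993 begins on a Monday, so the first Sunday is February 7 (6 days later).
February 1993 has 28 days. Adding weeks: 7, 14, 21, 28 — the last one ≤ 28 is the 28th.

1993-02-28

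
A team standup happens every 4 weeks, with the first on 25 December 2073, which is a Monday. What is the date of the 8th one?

The 8th occurrence is 7 intervals after the first: 7 × 28 = 196 days after 25 December 2073.
December has 31 days — 6 days to the end of December leaves 190.
January has 31 days (159 left).
February has 28 days (131 left).
March has 31 days (100 left).
April has 30 days (70 left).
May has 31 days (39 left).
June has 30 days (9 left).
9 days into July → 9 July 2074.

9 July 2074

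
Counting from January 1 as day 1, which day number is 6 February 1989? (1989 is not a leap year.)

37

Days in months before February: 31 = 31.
Plus 6 days into February → day 37.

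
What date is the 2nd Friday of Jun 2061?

Jun 10, 2061

The first Friday of Jun 2061 is Jun 3.
The 2nd Friday is 1 weeks later: 3 + 7 = 10.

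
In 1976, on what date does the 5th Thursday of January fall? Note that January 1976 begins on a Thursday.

1976-01-29

January 1976 begins on a Thursday, so the first Thursday is January 1.
The 5th Thursday is 4 weeks later: 1 + 28 = 29.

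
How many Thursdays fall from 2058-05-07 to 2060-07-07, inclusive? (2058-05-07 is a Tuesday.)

2058-05-07 is a Tuesday; the first Thursday on or after it is 2058-05-09 (2 days later).
From 2058-05-09 to 2060-07-07: 236 + 365 + 189 = 790 days (rest of 2058, 2059, to 2060-07-07 in 2060).
790 ÷ 7 = 112 full weeks with remainder 6, so 112 more Thursdays after the first → 113.

113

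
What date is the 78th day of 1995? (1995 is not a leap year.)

January has 31 days (78 − 31 = 47 remain).
February has 28 days (47 − 28 = 19 remain).
19 into March → March 19.

March 19, 1995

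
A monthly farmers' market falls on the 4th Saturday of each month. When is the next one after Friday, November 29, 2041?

December 28, 2041

November 2041 starts on a Friday; its first Saturday is the 2nd, so the 4th Saturday is the 23rd — November 23, 2041.
That is not after November 29, 2041, so look at December 2041.
December 2041 starts on a Sunday; its first Saturday is the 7th, so the 4th Saturday is the 28th — December 28, 2041.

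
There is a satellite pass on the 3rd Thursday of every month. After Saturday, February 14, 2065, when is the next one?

February 19, 2065

February 2065 starts on a Sunday; its first Thursday is the 5th, so the 3rd Thursday is the 19th — February 19, 2065.
February 19, 2065 is after February 14, 2065, so that is the next one.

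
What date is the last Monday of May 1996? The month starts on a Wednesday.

May 1996 begins on a Wednesday, so the first Monday is May 6 (5 days later).
May 1996 has 31 days. Adding weeks: 6, 13, 20, 27 — the last one ≤ 31 is the 27th.

May 27, 1996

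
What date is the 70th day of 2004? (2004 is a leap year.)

March 10, 2004

January has 31 days (70 − 31 = 39 remain).
February has 29 days (39 − 29 = 10 remain).
10 into March → March 10.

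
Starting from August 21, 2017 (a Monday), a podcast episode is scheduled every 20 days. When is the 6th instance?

The 6th occurrence is 5 intervals after the first: 5 × 20 = 100 days after August 21, 2017.
August has 31 days — 10 days to the end of August leaves 90.
September has 30 days (60 left).
October has 31 days (29 left).
29 days into November → November 29, 2017.

November 29, 2017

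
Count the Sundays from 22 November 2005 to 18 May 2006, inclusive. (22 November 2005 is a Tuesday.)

25

22 November 2005 is a Tuesday; the first Sunday on or after it is 27 November 2005 (5 days later).
From 27 November 2005 to 18 May 2006: 3 + 31 + 31 + 28 + 31 + 30 + 18 = 172 days (rest of November, December, January, February, March, April, May).
172 ÷ 7 = 24 full weeks with remainder 4, so 24 more Sundays after the first → 25.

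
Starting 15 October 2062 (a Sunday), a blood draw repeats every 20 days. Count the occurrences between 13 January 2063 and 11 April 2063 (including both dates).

4

Occurrences land 20·i days after 15 October 2062 for i = 0, 1, 2, …
13 January 2063 is 90 days after the start; 90 ÷ 20 = 4 remainder 10; since the remainder is 10, round up to i = 5. First occurrence in the window: #6 on 23 January 2063 (5×20 = 100 days in).
11 April 2063 is 178 days after the start; 178 ÷ 20 = 8 remainder 18. Last occurrence in the window: #9 on 24 March 2063.
Occurrences #6 through #9: 4 in total.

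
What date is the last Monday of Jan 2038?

Jan 2038 begins on a Friday, so the first Monday is Jan 4 (3 days later).
Jan 2038 has 31 days. Adding weeks: 4, 11, 18, 25 — the last one ≤ 31 is the 25th.

Jan 25, 2038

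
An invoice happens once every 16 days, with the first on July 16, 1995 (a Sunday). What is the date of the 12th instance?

January 8, 1996

The 12th occurrence is 11 intervals after the first: 11 × 16 = 176 days after July 16, 1995.
July has 31 days — 15 days to the end of July leaves 161.
August has 31 days (130 left).
September has 30 days (100 left).
October has 31 days (69 left).
November has 30 days (39 left).
December has 31 days (8 left).
8 days into January → January 8, 1996.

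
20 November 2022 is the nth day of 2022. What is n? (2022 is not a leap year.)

324

Days in months before November: 31 + 28 + 31 + 30 + 31 + 30 + 31 + 31 + 30 + 31 = 304.
Plus 20 days into November → day 324.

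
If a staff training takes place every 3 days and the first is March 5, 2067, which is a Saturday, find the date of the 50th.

The 50th occurrence is 49 intervals after the first: 49 × 3 = 147 days after March 5, 2067.
March has 31 days — 26 days to the end of March leaves 121.
April has 30 days (91 left).
May has 31 days (60 left).
June has 30 days (30 left).
30 days into July → July 30, 2067.

July 30, 2067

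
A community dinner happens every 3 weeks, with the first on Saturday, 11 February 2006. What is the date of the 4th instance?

15 April 2006

The 4th occurrence is 3 intervals after the first: 3 × 21 = 63 days after 11 February 2006.
February has 28 days — 17 days to the end of February leaves 46.
March has 31 days (15 left).
15 days into April → 15 April 2006.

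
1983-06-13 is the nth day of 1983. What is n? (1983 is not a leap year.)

164

Days in months before June: 31 + 28 + 31 + 30 + 31 = 151.
Plus 13 days into June → day 164.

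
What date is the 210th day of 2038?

January has 31 days (210 − 31 = 179 remain).
February has 28 days (179 − 28 = 151 remain).
March has 31 days (151 − 31 = 120 remain).
April has 30 days (120 − 30 = 90 remain).
May has 31 days (90 − 31 = 59 remain).
June has 30 days (59 − 30 = 29 remain).
29 into July → July 29.

2038-07-29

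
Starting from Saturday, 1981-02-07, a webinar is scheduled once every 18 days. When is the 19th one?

1981-12-28

The 19th occurrence is 18 intervals after the first: 18 × 18 = 324 days after 1981-02-07.
February has 28 days — 21 days to the end of February leaves 303.
March has 31 days (272 left).
April has 30 days (242 left).
May has 31 days (211 left).
June has 30 days (181 left).
July has 31 days (150 left).
August has 31 days (119 left).
September has 30 days (89 left).
October has 31 days (58 left).
November has 30 days (28 left).
28 days into December → 1981-12-28.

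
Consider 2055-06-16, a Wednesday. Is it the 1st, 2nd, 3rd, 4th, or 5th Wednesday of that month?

Day 16 falls in week ⌈16/7⌉ of the month.
Days 1–7 hold the 1st Wednesday, 8–14 the 2nd, 15–21 the 3rd, 22–28 the 4th, 29–31 the 5th.
16 is in the range for the 3rd.

3rd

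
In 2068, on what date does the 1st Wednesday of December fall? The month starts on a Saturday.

5 December 2068

December 2068 begins on a Saturday, so the first Wednesday is December 5 (4 days later).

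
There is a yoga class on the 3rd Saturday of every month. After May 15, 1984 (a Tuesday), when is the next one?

May 19, 1984

May 1984 starts on a Tuesday; its first Saturday is the 5th, so the 3rd Saturday is the 19th — May 19, 1984.
May 19, 1984 is after May 15, 1984, so that is the next one.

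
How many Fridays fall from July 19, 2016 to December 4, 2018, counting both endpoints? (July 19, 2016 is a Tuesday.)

July 19, 2016 is a Tuesday; the first Friday on or after it is July 22, 2016 (3 days later).
From July 22, 2016 to December 4, 2018: 162 + 365 + 338 = 865 days (rest of 2016, 2017, to December 4, 2018 in 2018).
865 ÷ 7 = 123 full weeks with remainder 4, so 123 more Fridays after the first → 124.

124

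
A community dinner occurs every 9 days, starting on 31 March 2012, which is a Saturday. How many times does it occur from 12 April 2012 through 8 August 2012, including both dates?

13

Occurrences land 9·i days after 31 March 2012 for i = 0, 1, 2, …
12 April 2012 is 12 days after the start; 12 ÷ 9 = 1 remainder 3; since the remainder is 3, round up to i = 2. First occurrence in the window: #3 on 18 April 2012 (2×9 = 18 days in).
8 August 2012 is 130 days after the start; 130 ÷ 9 = 14 remainder 4. Last occurrence in the window: #15 on 4 August 2012.
Occurrences #3 through #15: 13 in total.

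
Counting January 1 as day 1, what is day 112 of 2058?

Jan has 31 days (112 − 31 = 81 remain).
Feb has 28 days (81 − 28 = 53 remain).
Mar has 31 days (53 − 31 = 22 remain).
22 into Apr → Apr 22.

Apr 22, 2058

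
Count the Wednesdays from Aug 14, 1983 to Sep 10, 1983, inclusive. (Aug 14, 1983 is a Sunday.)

Aug 14, 1983 is a Sunday; the first Wednesday on or after it is Aug 17, 1983 (3 days later).
From Aug 17, 1983 to Sep 10, 1983: 14 + 10 = 24 days (rest of Aug, Sep).
24 ÷ 7 = 3 full weeks with remainder 3, so 3 more Wednesdays after the first → 4.

4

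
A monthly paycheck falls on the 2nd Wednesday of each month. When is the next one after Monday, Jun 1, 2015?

Jun 2015 starts on a Monday; its first Wednesday is the 3rd, so the 2nd Wednesday is the 10th — Jun 10, 2015.
Jun 10, 2015 is after Jun 1, 2015, so that is the next one.

Jun 10, 2015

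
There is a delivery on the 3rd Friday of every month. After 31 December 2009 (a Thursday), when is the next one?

15 January 2010

December 2009 starts on a Tuesday; its first Friday is the 4th, so the 3rd Friday is the 18th — 18 December 2009.
That is not after 31 December 2009, so look at January 2010.
January 2010 starts on a Friday; its first Friday is the 1st, so the 3rd Friday is the 15th — 15 January 2010.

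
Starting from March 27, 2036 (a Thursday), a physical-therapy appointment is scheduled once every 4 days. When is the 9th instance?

The 9th occurrence is 8 intervals after the first: 8 × 4 = 32 days after March 27, 2036.
March has 31 days — 4 days to the end of March leaves 28.
28 days into April → April 28, 2036.

April 28, 2036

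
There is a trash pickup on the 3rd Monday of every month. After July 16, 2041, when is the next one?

July 2041 starts on a Monday; its first Monday is the 1st, so the 3rd Monday is the 15th — July 15, 2041.
That is not after July 16, 2041, so look at August 2041.
August 2041 starts on a Thursday; its first Monday is the 5th, so the 3rd Monday is the 19th — August 19, 2041.

August 19, 2041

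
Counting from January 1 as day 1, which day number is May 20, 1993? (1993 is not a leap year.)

140

Days in months before May: 31 + 28 + 31 + 30 = 120.
Plus 20 days into May → day 140.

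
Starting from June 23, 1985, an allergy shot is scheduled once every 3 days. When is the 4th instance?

The 4th occurrence is 3 intervals after the first: 3 × 3 = 9 days after June 23, 1985.
June has 30 days — 7 days to the end of June leaves 2.
2 days into July → July 2, 1985.

July 2, 1985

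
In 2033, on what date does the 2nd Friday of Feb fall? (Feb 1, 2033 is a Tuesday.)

Feb 11, 2033

Feb 2033 begins on a Tuesday, so the first Friday is Feb 4 (3 days later).
The 2nd Friday is 1 weeks later: 4 + 7 = 11.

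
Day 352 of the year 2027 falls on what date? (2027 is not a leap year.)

Dec 18, 2027

Jan has 31 days (352 − 31 = 321 remain).
Feb has 28 days (321 − 28 = 293 remain).
Mar has 31 days (293 − 31 = 262 remain).
Apr has 30 days (262 − 30 = 232 remain).
May has 31 days (232 − 31 = 201 remain).
Jun has 30 days (201 − 30 = 171 remain).
Jul has 31 days (171 − 31 = 140 remain).
Aug has 31 days (140 − 31 = 109 remain).
Sep has 30 days (109 − 30 = 79 remain).
Oct has 31 days (79 − 31 = 48 remain).
Nov has 30 days (48 − 30 = 18 remain).
18 into Dec → Dec 18.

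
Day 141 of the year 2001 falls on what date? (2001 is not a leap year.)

January has 31 days (141 − 31 = 110 remain).
February has 28 days (110 − 28 = 82 remain).
March has 31 days (82 − 31 = 51 remain).
April has 30 days (51 − 30 = 21 remain).
21 into May → May 21.

May 21, 2001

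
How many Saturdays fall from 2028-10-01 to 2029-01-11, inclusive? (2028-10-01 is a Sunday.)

14

2028-10-01 is a Sunday; the first Saturday on or after it is 2028-10-07 (6 days later).
From 2028-10-07 to 2029-01-11: 24 + 30 + 31 + 11 = 96 days (rest of October, November, December, January).
96 ÷ 7 = 13 full weeks with remainder 5, so 13 more Saturdays after the first → 14.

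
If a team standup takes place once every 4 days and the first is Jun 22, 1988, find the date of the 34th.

Nov 1, 1988

The 34th occurrence is 33 intervals after the first: 33 × 4 = 132 days after Jun 22, 1988.
Jun has 30 days — 8 days to the end of Jun leaves 124.
Jul has 31 days (93 left).
Aug has 31 days (62 left).
Sep has 30 days (32 left).
Oct has 31 days (1 left).
1 day into Nov → Nov 1, 1988.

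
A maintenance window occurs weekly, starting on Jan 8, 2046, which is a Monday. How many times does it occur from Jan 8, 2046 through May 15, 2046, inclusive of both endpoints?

Occurrences land 7·i days after Jan 8, 2046 for i = 0, 1, 2, …
The window opens on the start date, so the first occurrence inside is #1 on Jan 8, 2046.
May 15, 2046 is 127 days after the start; 127 ÷ 7 = 18 remainder 1. Last occurrence in the window: #19 on May 14, 2046.
Occurrences #1 through #19: 19 in total.

19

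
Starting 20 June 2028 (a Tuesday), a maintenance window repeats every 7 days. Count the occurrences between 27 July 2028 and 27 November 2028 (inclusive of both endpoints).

17

Occurrences land 7·i days after 20 June 2028 for i = 0, 1, 2, …
27 July 2028 is 37 days after the start; 37 ÷ 7 = 5 remainder 2; since the remainder is 2, round up to i = 6. First occurrence in the window: #7 on 1 August 2028 (6×7 = 42 days in).
27 November 2028 is 160 days after the start; 160 ÷ 7 = 22 remainder 6. Last occurrence in the window: #23 on 21 November 2028.
Occurrences #7 through #23: 17 in total.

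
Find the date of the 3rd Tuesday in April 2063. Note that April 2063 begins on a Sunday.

April 2063 begins on a Sunday, so the first Tuesday is April 3 (2 days later).
The 3rd Tuesday is 2 weeks later: 3 + 14 = 17.

April 17, 2063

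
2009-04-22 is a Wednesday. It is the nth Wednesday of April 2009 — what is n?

Day 22 falls in week ⌈22/7⌉ of the month.
Days 1–7 hold the 1st Wednesday, 8–14 the 2nd, 15–21 the 3rd, 22–28 the 4th, 29–31 the 5th.
22 is in the range for the 4th.

4th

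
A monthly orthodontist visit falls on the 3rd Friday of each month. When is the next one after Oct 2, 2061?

Oct 21, 2061

Oct 2061 starts on a Saturday; its first Friday is the 7th, so the 3rd Friday is the 21st — Oct 21, 2061.
Oct 21, 2061 is after Oct 2, 2061, so that is the next one.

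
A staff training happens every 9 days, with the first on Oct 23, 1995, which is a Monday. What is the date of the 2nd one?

Nov 1, 1995

The 2nd occurrence is 1 interval after the first: 1 × 9 = 9 days after Oct 23, 1995.
Oct has 31 days — 8 days to the end of Oct leaves 1.
1 day into Nov → Nov 1, 1995.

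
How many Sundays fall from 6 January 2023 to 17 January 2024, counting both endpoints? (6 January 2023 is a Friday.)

54

6 January 2023 is a Friday; the first Sunday on or after it is 8 January 2023 (2 days later).
From 8 January 2023 to 17 January 2024: 357 + 17 = 374 days (rest of 2023, to 17 January 2024 in 2024).
374 ÷ 7 = 53 full weeks with remainder 3, so 53 more Sundays after the first → 54.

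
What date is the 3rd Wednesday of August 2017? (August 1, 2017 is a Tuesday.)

August 16, 2017

August 2017 begins on a Tuesday, so the first Wednesday is August 2 (1 day later).
The 3rd Wednesday is 2 weeks later: 2 + 14 = 16.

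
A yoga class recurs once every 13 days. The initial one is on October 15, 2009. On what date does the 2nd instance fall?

The 2nd occurrence is 1 interval after the first: 1 × 13 = 13 days after October 15, 2009.
13 days later is October 28, 2009.

October 28, 2009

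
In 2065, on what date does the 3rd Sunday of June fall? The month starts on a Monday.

June 2065 begins on a Monday, so the first Sunday is June 7 (6 days later).
The 3rd Sunday is 2 weeks later: 7 + 14 = 21.

21 June 2065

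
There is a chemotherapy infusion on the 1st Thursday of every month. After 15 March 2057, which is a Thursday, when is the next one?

5 April 2057

March 2057 starts on a Thursday, so its 1st Thursday is 1 March 2057.
That is not after 15 March 2057, so look at April 2057.
April 2057 starts on a Sunday, so its 1st Thursday is 5 April 2057 (4 days in).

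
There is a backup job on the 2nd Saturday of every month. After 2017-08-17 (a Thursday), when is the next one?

2017-09-09

August 2017 starts on a Tuesday; its first Saturday is the 5th, so the 2nd Saturday is the 12th — 2017-08-12.
That is not after 2017-08-17, so look at September 2017.
September 2017 starts on a Friday; its first Saturday is the 2nd, so the 2nd Saturday is the 9th — 2017-09-09.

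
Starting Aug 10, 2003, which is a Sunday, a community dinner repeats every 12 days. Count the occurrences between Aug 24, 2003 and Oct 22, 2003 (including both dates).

Occurrences land 12·i days after Aug 10, 2003 for i = 0, 1, 2, …
Aug 24, 2003 is 14 days after the start; 14 ÷ 12 = 1 remainder 2; since the remainder is 2, round up to i = 2. First occurrence in the window: #3 on Sep 3, 2003 (2×12 = 24 days in).
Oct 22, 2003 is 73 days after the start; 73 ÷ 12 = 6 remainder 1. Last occurrence in the window: #7 on Oct 21, 2003.
Occurrences #3 through #7: 5 in total.

5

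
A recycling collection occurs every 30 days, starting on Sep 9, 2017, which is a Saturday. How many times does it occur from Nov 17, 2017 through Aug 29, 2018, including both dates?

9

Occurrences land 30·i days after Sep 9, 2017 for i = 0, 1, 2, …
Nov 17, 2017 is 69 days after the start; 69 ÷ 30 = 2 remainder 9; since the remainder is 9, round up to i = 3. First occurrence in the window: #4 on Dec 8, 2017 (3×30 = 90 days in).
Aug 29, 2018 is 354 days after the start; 354 ÷ 30 = 11 remainder 24. Last occurrence in the window: #12 on Aug 5, 2018.
Occurrences #4 through #12: 9 in total.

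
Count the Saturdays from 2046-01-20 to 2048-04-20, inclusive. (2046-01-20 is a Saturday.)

2046-01-20 is a Saturday; the first Saturday on or after it is 2046-01-20.
From 2046-01-20 to 2048-04-20: 345 + 365 + 111 = 821 days (rest of 2046, 2047, to 2048-04-20 in 2048).
821 ÷ 7 = 117 full weeks with remainder 2, so 117 more Saturdays after the first → 118.

118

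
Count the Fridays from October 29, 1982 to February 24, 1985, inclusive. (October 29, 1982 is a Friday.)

October 29, 1982 is a Friday; the first Friday on or after it is October 29, 1982.
From October 29, 1982 to February 24, 1985: 63 + 365 + 366 + 55 = 849 days (rest of 1982, 1983, 1984, to February 24, 1985 in 1985).
849 ÷ 7 = 121 full weeks with remainder 2, so 121 more Fridays after the first → 122.

122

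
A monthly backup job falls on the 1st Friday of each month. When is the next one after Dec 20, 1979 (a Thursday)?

Jan 4, 1980

Dec 1979 starts on a Saturday, so its 1st Friday is Dec 7, 1979 (6 days in).
That is not after Dec 20, 1979, so look at Jan 1980.
Jan 1980 starts on a Tuesday, so its 1st Friday is Jan 4, 1980 (3 days in).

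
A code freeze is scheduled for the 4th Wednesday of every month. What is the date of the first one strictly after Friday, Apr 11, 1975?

Apr 23, 1975

Apr 1975 starts on a Tuesday; its first Wednesday is the 2nd, so the 4th Wednesday is the 23rd — Apr 23, 1975.
Apr 23, 1975 is after Apr 11, 1975, so that is the next one.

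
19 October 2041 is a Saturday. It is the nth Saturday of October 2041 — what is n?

Day 19 falls in week ⌈19/7⌉ of the month.
Days 1–7 hold the 1st Saturday, 8–14 the 2nd, 15–21 the 3rd, 22–28 the 4th, 29–31 the 5th.
19 is in the range for the 3rd.

3rd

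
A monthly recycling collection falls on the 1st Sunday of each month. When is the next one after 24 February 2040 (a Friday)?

February 2040 starts on a Wednesday, so its 1st Sunday is 5 February 2040 (4 days in).
That is not after 24 February 2040, so look at March 2040.
March 2040 starts on a Thursday, so its 1st Sunday is 4 March 2040 (3 days in).

4 March 2040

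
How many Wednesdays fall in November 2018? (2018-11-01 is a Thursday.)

2018-11-01 is a Thursday; the first Wednesday on or after it is 2018-11-07 (6 days later).
From 2018-11-07 to 2018-11-30 is 30 − 7 = 23 days.
23 ÷ 7 = 3 full weeks with remainder 2, so 3 more Wednesdays after the first → 4.

4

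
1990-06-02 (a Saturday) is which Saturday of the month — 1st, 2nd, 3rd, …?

1st

Day 2 falls in week ⌈2/7⌉ of the month.
Days 1–7 hold the 1st Saturday, 8–14 the 2nd, 15–21 the 3rd, 22–28 the 4th, 29–31 the 5th.
2 is in the range for the 1st.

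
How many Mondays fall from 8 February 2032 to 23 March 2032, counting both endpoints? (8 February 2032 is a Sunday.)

7

8 February 2032 is a Sunday; the first Monday on or after it is 9 February 2032 (1 day later).
From 9 February 2032 to 23 March 2032: 20 + 23 = 43 days (rest of February, March).
43 ÷ 7 = 6 full weeks with remainder 1, so 6 more Mondays after the first → 7.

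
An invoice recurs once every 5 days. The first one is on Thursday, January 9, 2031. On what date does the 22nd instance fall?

The 22nd occurrence is 21 intervals after the first: 21 × 5 = 105 days after January 9, 2031.
January has 31 days — 22 days to the end of January leaves 83.
February has 28 days (55 left).
March has 31 days (24 left).
24 days into April → April 24, 2031.

April 24, 2031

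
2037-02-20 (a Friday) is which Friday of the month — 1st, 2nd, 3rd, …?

Day 20 falls in week ⌈20/7⌉ of the month.
Days 1–7 hold the 1st Friday, 8–14 the 2nd, 15–21 the 3rd, 22–28 the 4th, 29–31 the 5th.
20 is in the range for the 3rd.

3rd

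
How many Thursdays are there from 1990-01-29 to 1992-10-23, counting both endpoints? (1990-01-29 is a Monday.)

1990-01-29 is a Monday; the first Thursday on or after it is 1990-02-01 (3 days later).
From 1990-02-01 to 1992-10-23: 333 + 365 + 297 = 995 days (rest of 1990, 1991, to 1992-10-23 in 1992).
995 ÷ 7 = 142 full weeks with remainder 1, so 142 more Thursdays after the first → 143.

143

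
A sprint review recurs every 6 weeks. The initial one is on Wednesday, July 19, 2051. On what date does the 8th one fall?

May 8, 2052

The 8th occurrence is 7 intervals after the first: 7 × 42 = 294 days after July 19, 2051.
July has 31 days — 12 days to the end of July leaves 282.
August has 31 days (251 left).
September has 30 days (221 left).
October has 31 days (190 left).
November has 30 days (160 left).
December has 31 days (129 left).
January has 31 days (98 left).
February has 29 days (69 left).
March has 31 days (38 left).
April has 30 days (8 left).
8 days into May → May 8, 2052.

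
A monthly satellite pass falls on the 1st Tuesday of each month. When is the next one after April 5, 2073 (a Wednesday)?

April 2073 starts on a Saturday, so its 1st Tuesday is April 4, 2073 (3 days in).
That is not after April 5, 2073, so look at May 2073.
May 2073 starts on a Monday, so its 1st Tuesday is May 2, 2073 (1 day in).

May 2, 2073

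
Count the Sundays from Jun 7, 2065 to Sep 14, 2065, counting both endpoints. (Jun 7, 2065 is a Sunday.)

15

Jun 7, 2065 is a Sunday; the first Sunday on or after it is Jun 7, 2065.
From Jun 7, 2065 to Sep 14, 2065: 23 + 31 + 31 + 14 = 99 days (rest of Jun, Jul, Aug, Sep).
99 ÷ 7 = 14 full weeks with remainder 1, so 14 more Sundays after the first → 15.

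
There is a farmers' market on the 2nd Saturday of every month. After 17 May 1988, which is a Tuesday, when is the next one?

11 June 1988

May 1988 starts on a Sunday; its first Saturday is the 7th, so the 2nd Saturday is the 14th — 14 May 1988.
That is not after 17 May 1988, so look at June 1988.
June 1988 starts on a Wednesday; its first Saturday is the 4th, so the 2nd Saturday is the 11th — 11 June 1988.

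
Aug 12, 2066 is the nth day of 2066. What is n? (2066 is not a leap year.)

Days in months before Aug: 31 + 28 + 31 + 30 + 31 + 30 + 31 = 212.
Plus 12 days into Aug → day 224.

224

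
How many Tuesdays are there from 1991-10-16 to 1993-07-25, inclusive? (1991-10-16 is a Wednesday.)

1991-10-16 is a Wednesday; the first Tuesday on or after it is 1991-10-22 (6 days later).
From 1991-10-22 to 1993-07-25: 70 + 366 + 206 = 642 days (rest of 1991, 1992, to 1993-07-25 in 1993).
642 ÷ 7 = 91 full weeks with remainder 5, so 91 more Tuesdays after the first → 92.

92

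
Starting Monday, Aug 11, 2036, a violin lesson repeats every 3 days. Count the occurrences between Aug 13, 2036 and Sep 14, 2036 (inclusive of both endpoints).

Occurrences land 3·i days after Aug 11, 2036 for i = 0, 1, 2, …
Aug 13, 2036 is 2 days after the start; 2 ÷ 3 = 0 remainder 2; since the remainder is 2, round up to i = 1. First occurrence in the window: #2 on Aug 14, 2036 (1×3 = 3 days in).
Sep 14, 2036 is 34 days after the start; 34 ÷ 3 = 11 remainder 1. Last occurrence in the window: #12 on Sep 13, 2036.
Occurrences #2 through #12: 11 in total.

11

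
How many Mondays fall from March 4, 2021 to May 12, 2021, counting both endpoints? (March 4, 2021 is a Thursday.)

March 4, 2021 is a Thursday; the first Monday on or after it is March 8, 2021 (4 days later).
From March 8, 2021 to May 12, 2021: 23 + 30 + 12 = 65 days (rest of March, April, May).
65 ÷ 7 = 9 full weeks with remainder 2, so 9 more Mondays after the first → 10.

10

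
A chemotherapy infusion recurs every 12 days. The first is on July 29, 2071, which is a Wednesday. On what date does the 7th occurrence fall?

October 9, 2071

The 7th occurrence is 6 intervals after the first: 6 × 12 = 72 days after July 29, 2071.
July has 31 days — 2 days to the end of July leaves 70.
August has 31 days (39 left).
September has 30 days (9 left).
9 days into October → October 9, 2071.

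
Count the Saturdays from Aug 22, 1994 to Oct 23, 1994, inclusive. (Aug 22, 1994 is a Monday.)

9

Aug 22, 1994 is a Monday; the first Saturday on or after it is Aug 27, 1994 (5 days later).
From Aug 27, 1994 to Oct 23, 1994: 4 + 30 + 23 = 57 days (rest of Aug, Sep, Oct).
57 ÷ 7 = 8 full weeks with remainder 1, so 8 more Saturdays after the first → 9.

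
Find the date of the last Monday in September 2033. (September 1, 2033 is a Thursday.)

26 September 2033

September 2033 begins on a Thursday, so the first Monday is September 5 (4 days later).
September 2033 has 30 days. Adding weeks: 5, 12, 19, 26 — the last one ≤ 30 is the 26th.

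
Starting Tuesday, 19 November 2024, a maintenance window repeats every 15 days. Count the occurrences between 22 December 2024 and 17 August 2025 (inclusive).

Occurrences land 15·i days after 19 November 2024 for i = 0, 1, 2, …
22 December 2024 is 33 days after the start; 33 ÷ 15 = 2 remainder 3; since the remainder is 3, round up to i = 3. First occurrence in the window: #4 on 3 January 2025 (3×15 = 45 days in).
17 August 2025 is 271 days after the start; 271 ÷ 15 = 18 remainder 1. Last occurrence in the window: #19 on 16 August 2025.
Occurrences #4 through #19: 16 in total.

16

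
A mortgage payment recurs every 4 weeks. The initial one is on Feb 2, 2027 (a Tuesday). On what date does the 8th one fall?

Aug 17, 2027

The 8th occurrence is 7 intervals after the first: 7 × 28 = 196 days after Feb 2, 2027.
Feb has 28 days — 26 days to the end of Feb leaves 170.
Mar has 31 days (139 left).
Apr has 30 days (109 left).
May has 31 days (78 left).
Jun has 30 days (48 left).
Jul has 31 days (17 left).
17 days into Aug → Aug 17, 2027.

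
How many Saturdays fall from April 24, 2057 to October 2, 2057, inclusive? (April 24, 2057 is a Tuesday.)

April 24, 2057 is a Tuesday; the first Saturday on or after it is April 28, 2057 (4 days later).
From April 28, 2057 to October 2, 2057: 2 + 31 + 30 + 31 + 31 + 30 + 2 = 157 days (rest of April, May, June, July, August, September, October).
157 ÷ 7 = 22 full weeks with remainder 3, so 22 more Saturdays after the first → 23.

23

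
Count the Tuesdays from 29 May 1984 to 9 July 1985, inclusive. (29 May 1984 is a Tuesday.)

29 May 1984 is a Tuesday; the first Tuesday on or after it is 29 May 1984.
From 29 May 1984 to 9 July 1985: 216 + 190 = 406 days (rest of 1984, to 9 July 1985 in 1985).
406 ÷ 7 = 58 full weeks with remainder 0, so 58 more Tuesdays after the first → 59.

59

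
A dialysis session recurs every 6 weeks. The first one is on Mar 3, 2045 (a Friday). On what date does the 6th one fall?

The 6th occurrence is 5 intervals after the first: 5 × 42 = 210 days after Mar 3, 2045.
Mar has 31 days — 28 days to the end of Mar leaves 182.
Apr has 30 days (152 left).
May has 31 days (121 left).
Jun has 30 days (91 left).
Jul has 31 days (60 left).
Aug has 31 days (29 left).
29 days into Sep → Sep 29, 2045.

Sep 29, 2045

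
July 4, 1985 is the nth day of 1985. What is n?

Days in months before July: 31 + 28 + 31 + 30 + 31 + 30 = 181.
Plus 4 days into July → day 185.

185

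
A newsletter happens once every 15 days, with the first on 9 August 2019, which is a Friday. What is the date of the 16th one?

The 16th occurrence is 15 intervals after the first: 15 × 15 = 225 days after 9 August 2019.
August has 31 days — 22 days to the end of August leaves 203.
September has 30 days (173 left).
October has 31 days (142 left).
November has 30 days (112 left).
December has 31 days (81 left).
January has 31 days (50 left).
February has 29 days (21 left).
21 days into March → 21 March 2020.

21 March 2020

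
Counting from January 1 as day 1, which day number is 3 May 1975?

123

Days in months before May: 31 + 28 + 31 + 30 = 120.
Plus 3 days into May → day 123.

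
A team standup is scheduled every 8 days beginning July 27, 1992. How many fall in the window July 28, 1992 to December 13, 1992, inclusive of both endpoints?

17

Occurrences land 8·i days after July 27, 1992 for i = 0, 1, 2, …
July 28, 1992 is 1 day after the start; 1 ÷ 8 = 0 remainder 1; since the remainder is 1, round up to i = 1. First occurrence in the window: #2 on August 4, 1992 (1×8 = 8 days in).
December 13, 1992 is 139 days after the start; 139 ÷ 8 = 17 remainder 3. Last occurrence in the window: #18 on December 10, 1992.
Occurrences #2 through #18: 17 in total.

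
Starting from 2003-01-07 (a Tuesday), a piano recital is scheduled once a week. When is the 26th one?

The 26th occurrence is 25 intervals after the first: 25 × 7 = 175 days after 2003-01-07.
January has 31 days — 24 days to the end of January leaves 151.
February has 28 days (123 left).
March has 31 days (92 left).
April has 30 days (62 left).
May has 31 days (31 left).
June has 30 days (1 left).
1 day into July → 2003-07-01.

2003-07-01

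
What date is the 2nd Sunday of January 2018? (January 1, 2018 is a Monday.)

January 2018 begins on a Monday, so the first Sunday is January 7 (6 days later).
The 2nd Sunday is 1 weeks later: 7 + 7 = 14.

January 14, 2018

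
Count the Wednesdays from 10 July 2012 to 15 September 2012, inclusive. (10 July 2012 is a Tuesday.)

10 July 2012 is a Tuesday; the first Wednesday on or after it is 11 July 2012 (1 day later).
From 11 July 2012 to 15 September 2012: 20 + 31 + 15 = 66 days (rest of July, August, September).
66 ÷ 7 = 9 full weeks with remainder 3, so 9 more Wednesdays after the first → 10.

10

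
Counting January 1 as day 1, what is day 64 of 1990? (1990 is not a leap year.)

January has 31 days (64 − 31 = 33 remain).
February has 28 days (33 − 28 = 5 remain).
5 into March → March 5.

5 March 1990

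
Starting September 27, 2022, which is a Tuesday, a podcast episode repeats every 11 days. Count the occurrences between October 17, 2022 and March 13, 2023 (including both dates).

Occurrences land 11·i days after September 27, 2022 for i = 0, 1, 2, …
October 17, 2022 is 20 days after the start; 20 ÷ 11 = 1 remainder 9; since the remainder is 9, round up to i = 2. First occurrence in the window: #3 on October 19, 2022 (2×11 = 22 days in).
March 13, 2023 is 167 days after the start; 167 ÷ 11 = 15 remainder 2. Last occurrence in the window: #16 on March 11, 2023.
Occurrences #3 through #16: 14 in total.

14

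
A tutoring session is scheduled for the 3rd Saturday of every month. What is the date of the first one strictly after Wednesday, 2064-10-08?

October 2064 starts on a Wednesday; its first Saturday is the 4th, so the 3rd Saturday is the 18th — 2064-10-18.
2064-10-18 is after 2064-10-08, so that is the next one.

2064-10-18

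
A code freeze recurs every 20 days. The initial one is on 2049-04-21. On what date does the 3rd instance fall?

The 3rd occurrence is 2 intervals after the first: 2 × 20 = 40 days after 2049-04-21.
April has 30 days — 9 days to the end of April leaves 31.
31 days into May → 2049-05-31.

2049-05-31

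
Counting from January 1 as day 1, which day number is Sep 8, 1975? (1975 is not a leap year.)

251

Days in months before Sep: 31 + 28 + 31 + 30 + 31 + 30 + 31 + 31 = 243.
Plus 8 days into Sep → day 251.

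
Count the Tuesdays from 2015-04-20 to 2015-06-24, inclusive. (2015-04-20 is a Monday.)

2015-04-20 is a Monday; the first Tuesday on or after it is 2015-04-21 (1 day later).
From 2015-04-21 to 2015-06-24: 9 + 31 + 24 = 64 days (rest of April, May, June).
64 ÷ 7 = 9 full weeks with remainder 1, so 9 more Tuesdays after the first → 10.

10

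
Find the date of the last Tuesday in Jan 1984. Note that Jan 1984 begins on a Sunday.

Jan 1984 begins on a Sunday, so the first Tuesday is Jan 3 (2 days later).
Jan 1984 has 31 days. Adding weeks: 3, 10, 17, 24, 31 — the last one ≤ 31 is the 31st.

Jan 31, 1984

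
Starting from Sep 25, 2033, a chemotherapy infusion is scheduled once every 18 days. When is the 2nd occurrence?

Oct 13, 2033

The 2nd occurrence is 1 interval after the first: 1 × 18 = 18 days after Sep 25, 2033.
Sep has 30 days — 5 days to the end of Sep leaves 13.
13 days into Oct → Oct 13, 2033.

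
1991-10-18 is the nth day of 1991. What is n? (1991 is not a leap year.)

Days in months before October: 31 + 28 + 31 + 30 + 31 + 30 + 31 + 31 + 30 = 273.
Plus 18 days into October → day 291.

291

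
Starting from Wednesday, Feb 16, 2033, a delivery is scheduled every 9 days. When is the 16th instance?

The 16th occurrence is 15 intervals after the first: 15 × 9 = 135 days after Feb 16, 2033.
Feb has 28 days — 12 days to the end of Feb leaves 123.
Mar has 31 days (92 left).
Apr has 30 days (62 left).
May has 31 days (31 left).
Jun has 30 days (1 left).
1 day into Jul → Jul 1, 2033.

Jul 1, 2033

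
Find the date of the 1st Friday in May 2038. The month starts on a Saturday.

May 7, 2038

May 2038 begins on a Saturday, so the first Friday is May 7 (6 days later).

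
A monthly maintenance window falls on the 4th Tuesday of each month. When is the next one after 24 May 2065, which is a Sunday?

26 May 2065

May 2065 starts on a Friday; its first Tuesday is the 5th, so the 4th Tuesday is the 26th — 26 May 2065.
26 May 2065 is after 24 May 2065, so that is the next one.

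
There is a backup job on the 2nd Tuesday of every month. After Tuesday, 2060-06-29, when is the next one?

June 2060 starts on a Tuesday; its first Tuesday is the 1st, so the 2nd Tuesday is the 8th — 2060-06-08.
That is not after 2060-06-29, so look at July 2060.
July 2060 starts on a Thursday; its first Tuesday is the 6th, so the 2nd Tuesday is the 13th — 2060-07-13.

2060-07-13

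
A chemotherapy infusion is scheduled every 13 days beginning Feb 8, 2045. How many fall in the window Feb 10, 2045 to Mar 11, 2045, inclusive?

2

Occurrences land 13·i days after Feb 8, 2045 for i = 0, 1, 2, …
Feb 10, 2045 is 2 days after the start; 2 ÷ 13 = 0 remainder 2; since the remainder is 2, round up to i = 1. First occurrence in the window: #2 on Feb 21, 2045 (1×13 = 13 days in).
Mar 11, 2045 is 31 days after the start; 31 ÷ 13 = 2 remainder 5. Last occurrence in the window: #3 on Mar 6, 2045.
Occurrences #2 through #3: 2 in total.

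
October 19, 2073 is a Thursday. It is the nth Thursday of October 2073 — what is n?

Day 19 falls in week ⌈19/7⌉ of the month.
Days 1–7 hold the 1st Thursday, 8–14 the 2nd, 15–21 the 3rd, 22–28 the 4th, 29–31 the 5th.
19 is in the range for the 3rd.

3rd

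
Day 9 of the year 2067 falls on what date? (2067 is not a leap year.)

9 into January → January 9.

9 January 2067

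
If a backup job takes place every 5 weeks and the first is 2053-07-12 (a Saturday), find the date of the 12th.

2054-08-01

The 12th occurrence is 11 intervals after the first: 11 × 35 = 385 days after 2053-07-12.
July has 31 days — 19 days to the end of July leaves 366.
August has 31 days (335 left).
September has 30 days (305 left).
October has 31 days (274 left).
November has 30 days (244 left).
December has 31 days (213 left).
January has 31 days (182 left).
February has 28 days (154 left).
March has 31 days (123 left).
April has 30 days (93 left).
May has 31 days (62 left).
June has 30 days (32 left).
July has 31 days (1 left).
1 day into August → 2054-08-01.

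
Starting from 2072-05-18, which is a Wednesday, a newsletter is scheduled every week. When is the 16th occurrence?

2072-08-31

The 16th occurrence is 15 intervals after the first: 15 × 7 = 105 days after 2072-05-18.
May has 31 days — 13 days to the end of May leaves 92.
June has 30 days (62 left).
July has 31 days (31 left).
31 days into August → 2072-08-31.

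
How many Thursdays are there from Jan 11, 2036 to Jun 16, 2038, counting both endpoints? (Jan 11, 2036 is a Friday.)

126

Jan 11, 2036 is a Friday; the first Thursday on or after it is Jan 17, 2036 (6 days later).
From Jan 17, 2036 to Jun 16, 2038: 349 + 365 + 167 = 881 days (rest of 2036, 2037, to Jun 16, 2038 in 2038).
881 ÷ 7 = 125 full weeks with remainder 6, so 125 more Thursdays after the first → 126.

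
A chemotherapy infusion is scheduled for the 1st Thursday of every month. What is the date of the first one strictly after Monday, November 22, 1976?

December 2, 1976

November 1976 starts on a Monday, so its 1st Thursday is November 4, 1976 (3 days in).
That is not after November 22, 1976, so look at December 1976.
December 1976 starts on a Wednesday, so its 1st Thursday is December 2, 1976 (1 day in).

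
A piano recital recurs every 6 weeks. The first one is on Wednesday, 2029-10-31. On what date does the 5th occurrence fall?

The 5th occurrence is 4 intervals after the first: 4 × 42 = 168 days after 2029-10-31.
October has 31 days — 0 days to the end of October leaves 168.
November has 30 days (138 left).
December has 31 days (107 left).
January has 31 days (76 left).
February has 28 days (48 left).
March has 31 days (17 left).
17 days into April → 2030-04-17.

2030-04-17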